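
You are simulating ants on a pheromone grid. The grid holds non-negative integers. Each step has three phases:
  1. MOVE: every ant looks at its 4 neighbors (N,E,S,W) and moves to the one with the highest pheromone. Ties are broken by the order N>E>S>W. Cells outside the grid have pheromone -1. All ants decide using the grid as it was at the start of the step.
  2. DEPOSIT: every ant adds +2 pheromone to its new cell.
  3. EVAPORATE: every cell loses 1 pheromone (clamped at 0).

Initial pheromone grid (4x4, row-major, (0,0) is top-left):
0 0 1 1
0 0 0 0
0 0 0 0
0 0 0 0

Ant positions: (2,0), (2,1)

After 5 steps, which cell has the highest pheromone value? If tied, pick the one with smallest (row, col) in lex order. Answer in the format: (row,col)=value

Answer: (1,0)=5

Derivation:
Step 1: ant0:(2,0)->N->(1,0) | ant1:(2,1)->N->(1,1)
  grid max=1 at (1,0)
Step 2: ant0:(1,0)->E->(1,1) | ant1:(1,1)->W->(1,0)
  grid max=2 at (1,0)
Step 3: ant0:(1,1)->W->(1,0) | ant1:(1,0)->E->(1,1)
  grid max=3 at (1,0)
Step 4: ant0:(1,0)->E->(1,1) | ant1:(1,1)->W->(1,0)
  grid max=4 at (1,0)
Step 5: ant0:(1,1)->W->(1,0) | ant1:(1,0)->E->(1,1)
  grid max=5 at (1,0)
Final grid:
  0 0 0 0
  5 5 0 0
  0 0 0 0
  0 0 0 0
Max pheromone 5 at (1,0)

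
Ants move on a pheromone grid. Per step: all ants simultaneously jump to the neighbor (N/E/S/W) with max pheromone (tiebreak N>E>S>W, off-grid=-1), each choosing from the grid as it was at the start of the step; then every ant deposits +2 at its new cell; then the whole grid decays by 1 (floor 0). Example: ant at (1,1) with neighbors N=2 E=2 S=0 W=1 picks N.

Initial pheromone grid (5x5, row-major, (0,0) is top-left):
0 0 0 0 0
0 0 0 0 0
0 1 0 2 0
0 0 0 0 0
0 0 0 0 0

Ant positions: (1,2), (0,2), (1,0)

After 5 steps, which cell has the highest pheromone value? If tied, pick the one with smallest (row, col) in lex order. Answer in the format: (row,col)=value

Answer: (0,2)=9

Derivation:
Step 1: ant0:(1,2)->N->(0,2) | ant1:(0,2)->E->(0,3) | ant2:(1,0)->N->(0,0)
  grid max=1 at (0,0)
Step 2: ant0:(0,2)->E->(0,3) | ant1:(0,3)->W->(0,2) | ant2:(0,0)->E->(0,1)
  grid max=2 at (0,2)
Step 3: ant0:(0,3)->W->(0,2) | ant1:(0,2)->E->(0,3) | ant2:(0,1)->E->(0,2)
  grid max=5 at (0,2)
Step 4: ant0:(0,2)->E->(0,3) | ant1:(0,3)->W->(0,2) | ant2:(0,2)->E->(0,3)
  grid max=6 at (0,2)
Step 5: ant0:(0,3)->W->(0,2) | ant1:(0,2)->E->(0,3) | ant2:(0,3)->W->(0,2)
  grid max=9 at (0,2)
Final grid:
  0 0 9 7 0
  0 0 0 0 0
  0 0 0 0 0
  0 0 0 0 0
  0 0 0 0 0
Max pheromone 9 at (0,2)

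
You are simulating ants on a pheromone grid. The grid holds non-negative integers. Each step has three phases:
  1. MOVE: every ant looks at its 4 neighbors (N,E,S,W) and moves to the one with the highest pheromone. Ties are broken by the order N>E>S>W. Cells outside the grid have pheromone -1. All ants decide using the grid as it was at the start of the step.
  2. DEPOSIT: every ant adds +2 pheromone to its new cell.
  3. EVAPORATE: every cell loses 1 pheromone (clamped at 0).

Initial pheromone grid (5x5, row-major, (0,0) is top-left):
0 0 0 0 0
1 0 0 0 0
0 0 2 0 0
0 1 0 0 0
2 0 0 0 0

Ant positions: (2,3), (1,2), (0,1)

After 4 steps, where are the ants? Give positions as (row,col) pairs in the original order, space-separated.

Step 1: ant0:(2,3)->W->(2,2) | ant1:(1,2)->S->(2,2) | ant2:(0,1)->E->(0,2)
  grid max=5 at (2,2)
Step 2: ant0:(2,2)->N->(1,2) | ant1:(2,2)->N->(1,2) | ant2:(0,2)->E->(0,3)
  grid max=4 at (2,2)
Step 3: ant0:(1,2)->S->(2,2) | ant1:(1,2)->S->(2,2) | ant2:(0,3)->E->(0,4)
  grid max=7 at (2,2)
Step 4: ant0:(2,2)->N->(1,2) | ant1:(2,2)->N->(1,2) | ant2:(0,4)->S->(1,4)
  grid max=6 at (2,2)

(1,2) (1,2) (1,4)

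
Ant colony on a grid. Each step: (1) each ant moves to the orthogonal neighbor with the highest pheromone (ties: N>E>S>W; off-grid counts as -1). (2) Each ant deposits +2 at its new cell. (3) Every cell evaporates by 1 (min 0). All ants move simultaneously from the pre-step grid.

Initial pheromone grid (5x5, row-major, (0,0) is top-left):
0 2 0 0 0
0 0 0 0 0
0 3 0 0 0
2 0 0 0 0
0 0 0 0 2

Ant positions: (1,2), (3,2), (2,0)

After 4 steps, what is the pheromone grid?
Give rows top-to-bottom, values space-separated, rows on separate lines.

After step 1: ants at (0,2),(2,2),(2,1)
  0 1 1 0 0
  0 0 0 0 0
  0 4 1 0 0
  1 0 0 0 0
  0 0 0 0 1
After step 2: ants at (0,1),(2,1),(2,2)
  0 2 0 0 0
  0 0 0 0 0
  0 5 2 0 0
  0 0 0 0 0
  0 0 0 0 0
After step 3: ants at (0,2),(2,2),(2,1)
  0 1 1 0 0
  0 0 0 0 0
  0 6 3 0 0
  0 0 0 0 0
  0 0 0 0 0
After step 4: ants at (0,1),(2,1),(2,2)
  0 2 0 0 0
  0 0 0 0 0
  0 7 4 0 0
  0 0 0 0 0
  0 0 0 0 0

0 2 0 0 0
0 0 0 0 0
0 7 4 0 0
0 0 0 0 0
0 0 0 0 0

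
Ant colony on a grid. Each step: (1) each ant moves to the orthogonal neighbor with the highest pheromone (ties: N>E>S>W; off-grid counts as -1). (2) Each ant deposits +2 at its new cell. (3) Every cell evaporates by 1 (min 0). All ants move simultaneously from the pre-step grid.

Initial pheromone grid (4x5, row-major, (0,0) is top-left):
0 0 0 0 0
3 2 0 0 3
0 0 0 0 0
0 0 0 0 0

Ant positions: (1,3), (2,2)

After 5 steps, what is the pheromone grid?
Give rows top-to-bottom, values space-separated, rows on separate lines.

After step 1: ants at (1,4),(1,2)
  0 0 0 0 0
  2 1 1 0 4
  0 0 0 0 0
  0 0 0 0 0
After step 2: ants at (0,4),(1,1)
  0 0 0 0 1
  1 2 0 0 3
  0 0 0 0 0
  0 0 0 0 0
After step 3: ants at (1,4),(1,0)
  0 0 0 0 0
  2 1 0 0 4
  0 0 0 0 0
  0 0 0 0 0
After step 4: ants at (0,4),(1,1)
  0 0 0 0 1
  1 2 0 0 3
  0 0 0 0 0
  0 0 0 0 0
After step 5: ants at (1,4),(1,0)
  0 0 0 0 0
  2 1 0 0 4
  0 0 0 0 0
  0 0 0 0 0

0 0 0 0 0
2 1 0 0 4
0 0 0 0 0
0 0 0 0 0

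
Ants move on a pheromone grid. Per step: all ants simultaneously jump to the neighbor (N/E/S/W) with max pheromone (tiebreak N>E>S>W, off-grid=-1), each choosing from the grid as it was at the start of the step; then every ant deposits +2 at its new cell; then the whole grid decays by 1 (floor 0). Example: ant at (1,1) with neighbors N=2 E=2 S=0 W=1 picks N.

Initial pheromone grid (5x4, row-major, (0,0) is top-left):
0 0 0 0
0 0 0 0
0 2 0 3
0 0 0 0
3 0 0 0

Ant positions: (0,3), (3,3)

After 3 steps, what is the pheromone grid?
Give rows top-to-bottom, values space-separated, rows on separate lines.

After step 1: ants at (1,3),(2,3)
  0 0 0 0
  0 0 0 1
  0 1 0 4
  0 0 0 0
  2 0 0 0
After step 2: ants at (2,3),(1,3)
  0 0 0 0
  0 0 0 2
  0 0 0 5
  0 0 0 0
  1 0 0 0
After step 3: ants at (1,3),(2,3)
  0 0 0 0
  0 0 0 3
  0 0 0 6
  0 0 0 0
  0 0 0 0

0 0 0 0
0 0 0 3
0 0 0 6
0 0 0 0
0 0 0 0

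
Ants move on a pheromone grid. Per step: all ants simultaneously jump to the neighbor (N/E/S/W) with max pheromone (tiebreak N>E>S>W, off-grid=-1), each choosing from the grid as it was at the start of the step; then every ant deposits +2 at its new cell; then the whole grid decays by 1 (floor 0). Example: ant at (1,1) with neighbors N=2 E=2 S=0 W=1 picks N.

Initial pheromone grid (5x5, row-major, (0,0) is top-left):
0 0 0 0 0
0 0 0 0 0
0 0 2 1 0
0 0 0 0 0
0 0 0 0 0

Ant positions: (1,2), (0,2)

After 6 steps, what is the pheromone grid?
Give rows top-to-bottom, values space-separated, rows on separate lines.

After step 1: ants at (2,2),(0,3)
  0 0 0 1 0
  0 0 0 0 0
  0 0 3 0 0
  0 0 0 0 0
  0 0 0 0 0
After step 2: ants at (1,2),(0,4)
  0 0 0 0 1
  0 0 1 0 0
  0 0 2 0 0
  0 0 0 0 0
  0 0 0 0 0
After step 3: ants at (2,2),(1,4)
  0 0 0 0 0
  0 0 0 0 1
  0 0 3 0 0
  0 0 0 0 0
  0 0 0 0 0
After step 4: ants at (1,2),(0,4)
  0 0 0 0 1
  0 0 1 0 0
  0 0 2 0 0
  0 0 0 0 0
  0 0 0 0 0
After step 5: ants at (2,2),(1,4)
  0 0 0 0 0
  0 0 0 0 1
  0 0 3 0 0
  0 0 0 0 0
  0 0 0 0 0
After step 6: ants at (1,2),(0,4)
  0 0 0 0 1
  0 0 1 0 0
  0 0 2 0 0
  0 0 0 0 0
  0 0 0 0 0

0 0 0 0 1
0 0 1 0 0
0 0 2 0 0
0 0 0 0 0
0 0 0 0 0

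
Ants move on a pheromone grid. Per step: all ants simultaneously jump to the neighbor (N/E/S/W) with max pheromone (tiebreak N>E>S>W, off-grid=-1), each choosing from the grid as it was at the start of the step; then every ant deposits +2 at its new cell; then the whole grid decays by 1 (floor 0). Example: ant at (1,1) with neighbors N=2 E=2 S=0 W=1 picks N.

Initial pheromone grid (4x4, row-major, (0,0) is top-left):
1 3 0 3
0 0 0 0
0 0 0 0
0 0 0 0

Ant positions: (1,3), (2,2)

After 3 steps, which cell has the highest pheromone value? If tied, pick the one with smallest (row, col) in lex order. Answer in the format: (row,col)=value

Answer: (0,3)=6

Derivation:
Step 1: ant0:(1,3)->N->(0,3) | ant1:(2,2)->N->(1,2)
  grid max=4 at (0,3)
Step 2: ant0:(0,3)->S->(1,3) | ant1:(1,2)->N->(0,2)
  grid max=3 at (0,3)
Step 3: ant0:(1,3)->N->(0,3) | ant1:(0,2)->E->(0,3)
  grid max=6 at (0,3)
Final grid:
  0 0 0 6
  0 0 0 0
  0 0 0 0
  0 0 0 0
Max pheromone 6 at (0,3)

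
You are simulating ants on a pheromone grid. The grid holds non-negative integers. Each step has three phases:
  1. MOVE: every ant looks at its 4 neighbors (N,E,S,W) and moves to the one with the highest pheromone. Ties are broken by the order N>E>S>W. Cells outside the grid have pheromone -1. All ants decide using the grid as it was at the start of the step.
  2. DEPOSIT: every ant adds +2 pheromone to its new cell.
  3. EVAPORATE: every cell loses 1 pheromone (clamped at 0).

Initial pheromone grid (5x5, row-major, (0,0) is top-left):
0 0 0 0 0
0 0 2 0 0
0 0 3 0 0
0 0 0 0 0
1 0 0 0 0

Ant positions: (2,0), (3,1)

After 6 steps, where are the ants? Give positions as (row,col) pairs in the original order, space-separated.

Step 1: ant0:(2,0)->N->(1,0) | ant1:(3,1)->N->(2,1)
  grid max=2 at (2,2)
Step 2: ant0:(1,0)->N->(0,0) | ant1:(2,1)->E->(2,2)
  grid max=3 at (2,2)
Step 3: ant0:(0,0)->E->(0,1) | ant1:(2,2)->N->(1,2)
  grid max=2 at (2,2)
Step 4: ant0:(0,1)->E->(0,2) | ant1:(1,2)->S->(2,2)
  grid max=3 at (2,2)
Step 5: ant0:(0,2)->E->(0,3) | ant1:(2,2)->N->(1,2)
  grid max=2 at (2,2)
Step 6: ant0:(0,3)->E->(0,4) | ant1:(1,2)->S->(2,2)
  grid max=3 at (2,2)

(0,4) (2,2)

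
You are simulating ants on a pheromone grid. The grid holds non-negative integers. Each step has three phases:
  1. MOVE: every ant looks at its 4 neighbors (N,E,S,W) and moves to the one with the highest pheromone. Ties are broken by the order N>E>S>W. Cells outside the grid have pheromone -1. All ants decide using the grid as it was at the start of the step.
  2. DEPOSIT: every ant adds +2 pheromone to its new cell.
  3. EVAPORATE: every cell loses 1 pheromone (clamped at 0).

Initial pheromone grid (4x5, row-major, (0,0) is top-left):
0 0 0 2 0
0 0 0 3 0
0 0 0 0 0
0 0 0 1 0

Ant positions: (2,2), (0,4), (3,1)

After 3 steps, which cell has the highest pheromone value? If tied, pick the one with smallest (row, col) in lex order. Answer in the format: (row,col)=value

Answer: (0,3)=5

Derivation:
Step 1: ant0:(2,2)->N->(1,2) | ant1:(0,4)->W->(0,3) | ant2:(3,1)->N->(2,1)
  grid max=3 at (0,3)
Step 2: ant0:(1,2)->E->(1,3) | ant1:(0,3)->S->(1,3) | ant2:(2,1)->N->(1,1)
  grid max=5 at (1,3)
Step 3: ant0:(1,3)->N->(0,3) | ant1:(1,3)->N->(0,3) | ant2:(1,1)->N->(0,1)
  grid max=5 at (0,3)
Final grid:
  0 1 0 5 0
  0 0 0 4 0
  0 0 0 0 0
  0 0 0 0 0
Max pheromone 5 at (0,3)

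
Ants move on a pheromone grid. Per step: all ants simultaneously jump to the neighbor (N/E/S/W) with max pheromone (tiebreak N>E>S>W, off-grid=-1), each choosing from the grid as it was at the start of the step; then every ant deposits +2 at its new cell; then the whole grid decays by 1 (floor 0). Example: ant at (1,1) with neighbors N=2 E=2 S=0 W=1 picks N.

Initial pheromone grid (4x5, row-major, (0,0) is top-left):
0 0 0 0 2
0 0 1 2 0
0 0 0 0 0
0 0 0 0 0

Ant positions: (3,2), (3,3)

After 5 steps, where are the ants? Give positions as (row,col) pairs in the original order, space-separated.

Step 1: ant0:(3,2)->N->(2,2) | ant1:(3,3)->N->(2,3)
  grid max=1 at (0,4)
Step 2: ant0:(2,2)->E->(2,3) | ant1:(2,3)->N->(1,3)
  grid max=2 at (1,3)
Step 3: ant0:(2,3)->N->(1,3) | ant1:(1,3)->S->(2,3)
  grid max=3 at (1,3)
Step 4: ant0:(1,3)->S->(2,3) | ant1:(2,3)->N->(1,3)
  grid max=4 at (1,3)
Step 5: ant0:(2,3)->N->(1,3) | ant1:(1,3)->S->(2,3)
  grid max=5 at (1,3)

(1,3) (2,3)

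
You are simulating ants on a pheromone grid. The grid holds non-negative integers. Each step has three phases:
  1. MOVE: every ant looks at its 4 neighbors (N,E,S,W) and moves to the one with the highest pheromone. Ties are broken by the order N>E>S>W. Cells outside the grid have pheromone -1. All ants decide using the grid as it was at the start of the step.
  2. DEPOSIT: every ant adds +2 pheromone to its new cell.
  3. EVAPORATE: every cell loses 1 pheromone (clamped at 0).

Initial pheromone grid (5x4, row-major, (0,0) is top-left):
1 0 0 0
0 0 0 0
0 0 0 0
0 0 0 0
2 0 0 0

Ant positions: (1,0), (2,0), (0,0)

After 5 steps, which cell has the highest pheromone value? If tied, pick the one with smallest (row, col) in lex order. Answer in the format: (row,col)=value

Step 1: ant0:(1,0)->N->(0,0) | ant1:(2,0)->N->(1,0) | ant2:(0,0)->E->(0,1)
  grid max=2 at (0,0)
Step 2: ant0:(0,0)->E->(0,1) | ant1:(1,0)->N->(0,0) | ant2:(0,1)->W->(0,0)
  grid max=5 at (0,0)
Step 3: ant0:(0,1)->W->(0,0) | ant1:(0,0)->E->(0,1) | ant2:(0,0)->E->(0,1)
  grid max=6 at (0,0)
Step 4: ant0:(0,0)->E->(0,1) | ant1:(0,1)->W->(0,0) | ant2:(0,1)->W->(0,0)
  grid max=9 at (0,0)
Step 5: ant0:(0,1)->W->(0,0) | ant1:(0,0)->E->(0,1) | ant2:(0,0)->E->(0,1)
  grid max=10 at (0,0)
Final grid:
  10 9 0 0
  0 0 0 0
  0 0 0 0
  0 0 0 0
  0 0 0 0
Max pheromone 10 at (0,0)

Answer: (0,0)=10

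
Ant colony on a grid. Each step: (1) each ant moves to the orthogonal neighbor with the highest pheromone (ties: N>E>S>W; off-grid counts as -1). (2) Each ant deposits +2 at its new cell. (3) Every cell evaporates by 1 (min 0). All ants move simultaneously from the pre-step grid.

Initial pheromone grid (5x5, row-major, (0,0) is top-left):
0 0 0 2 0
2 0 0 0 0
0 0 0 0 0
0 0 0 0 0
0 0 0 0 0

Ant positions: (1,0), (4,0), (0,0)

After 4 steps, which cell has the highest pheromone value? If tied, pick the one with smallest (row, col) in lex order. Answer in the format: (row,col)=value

Answer: (1,0)=8

Derivation:
Step 1: ant0:(1,0)->N->(0,0) | ant1:(4,0)->N->(3,0) | ant2:(0,0)->S->(1,0)
  grid max=3 at (1,0)
Step 2: ant0:(0,0)->S->(1,0) | ant1:(3,0)->N->(2,0) | ant2:(1,0)->N->(0,0)
  grid max=4 at (1,0)
Step 3: ant0:(1,0)->N->(0,0) | ant1:(2,0)->N->(1,0) | ant2:(0,0)->S->(1,0)
  grid max=7 at (1,0)
Step 4: ant0:(0,0)->S->(1,0) | ant1:(1,0)->N->(0,0) | ant2:(1,0)->N->(0,0)
  grid max=8 at (1,0)
Final grid:
  6 0 0 0 0
  8 0 0 0 0
  0 0 0 0 0
  0 0 0 0 0
  0 0 0 0 0
Max pheromone 8 at (1,0)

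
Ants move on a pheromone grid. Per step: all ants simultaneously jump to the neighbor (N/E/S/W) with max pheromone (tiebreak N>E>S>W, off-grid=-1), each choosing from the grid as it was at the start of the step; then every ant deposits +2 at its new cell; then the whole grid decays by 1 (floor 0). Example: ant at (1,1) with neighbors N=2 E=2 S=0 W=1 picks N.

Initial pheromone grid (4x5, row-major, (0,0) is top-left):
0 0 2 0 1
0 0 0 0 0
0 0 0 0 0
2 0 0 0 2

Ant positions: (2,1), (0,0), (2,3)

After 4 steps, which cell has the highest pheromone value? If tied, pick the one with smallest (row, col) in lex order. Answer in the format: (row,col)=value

Step 1: ant0:(2,1)->N->(1,1) | ant1:(0,0)->E->(0,1) | ant2:(2,3)->N->(1,3)
  grid max=1 at (0,1)
Step 2: ant0:(1,1)->N->(0,1) | ant1:(0,1)->E->(0,2) | ant2:(1,3)->N->(0,3)
  grid max=2 at (0,1)
Step 3: ant0:(0,1)->E->(0,2) | ant1:(0,2)->W->(0,1) | ant2:(0,3)->W->(0,2)
  grid max=5 at (0,2)
Step 4: ant0:(0,2)->W->(0,1) | ant1:(0,1)->E->(0,2) | ant2:(0,2)->W->(0,1)
  grid max=6 at (0,1)
Final grid:
  0 6 6 0 0
  0 0 0 0 0
  0 0 0 0 0
  0 0 0 0 0
Max pheromone 6 at (0,1)

Answer: (0,1)=6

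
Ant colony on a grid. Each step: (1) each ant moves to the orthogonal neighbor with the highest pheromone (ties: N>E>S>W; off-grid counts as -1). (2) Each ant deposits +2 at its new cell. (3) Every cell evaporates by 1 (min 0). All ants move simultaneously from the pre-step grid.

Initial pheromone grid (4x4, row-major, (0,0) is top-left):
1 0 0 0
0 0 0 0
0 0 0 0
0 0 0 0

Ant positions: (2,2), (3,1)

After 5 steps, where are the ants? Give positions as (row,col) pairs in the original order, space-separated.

Step 1: ant0:(2,2)->N->(1,2) | ant1:(3,1)->N->(2,1)
  grid max=1 at (1,2)
Step 2: ant0:(1,2)->N->(0,2) | ant1:(2,1)->N->(1,1)
  grid max=1 at (0,2)
Step 3: ant0:(0,2)->E->(0,3) | ant1:(1,1)->N->(0,1)
  grid max=1 at (0,1)
Step 4: ant0:(0,3)->S->(1,3) | ant1:(0,1)->E->(0,2)
  grid max=1 at (0,2)
Step 5: ant0:(1,3)->N->(0,3) | ant1:(0,2)->E->(0,3)
  grid max=3 at (0,3)

(0,3) (0,3)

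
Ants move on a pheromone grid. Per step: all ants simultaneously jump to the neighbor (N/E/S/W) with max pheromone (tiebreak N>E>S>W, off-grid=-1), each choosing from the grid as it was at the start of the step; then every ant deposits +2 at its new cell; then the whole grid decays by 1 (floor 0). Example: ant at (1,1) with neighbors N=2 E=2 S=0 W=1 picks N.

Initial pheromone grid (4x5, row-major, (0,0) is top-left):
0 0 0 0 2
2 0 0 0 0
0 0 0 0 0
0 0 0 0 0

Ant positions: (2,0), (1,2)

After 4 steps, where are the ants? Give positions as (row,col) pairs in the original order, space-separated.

Step 1: ant0:(2,0)->N->(1,0) | ant1:(1,2)->N->(0,2)
  grid max=3 at (1,0)
Step 2: ant0:(1,0)->N->(0,0) | ant1:(0,2)->E->(0,3)
  grid max=2 at (1,0)
Step 3: ant0:(0,0)->S->(1,0) | ant1:(0,3)->E->(0,4)
  grid max=3 at (1,0)
Step 4: ant0:(1,0)->N->(0,0) | ant1:(0,4)->S->(1,4)
  grid max=2 at (1,0)

(0,0) (1,4)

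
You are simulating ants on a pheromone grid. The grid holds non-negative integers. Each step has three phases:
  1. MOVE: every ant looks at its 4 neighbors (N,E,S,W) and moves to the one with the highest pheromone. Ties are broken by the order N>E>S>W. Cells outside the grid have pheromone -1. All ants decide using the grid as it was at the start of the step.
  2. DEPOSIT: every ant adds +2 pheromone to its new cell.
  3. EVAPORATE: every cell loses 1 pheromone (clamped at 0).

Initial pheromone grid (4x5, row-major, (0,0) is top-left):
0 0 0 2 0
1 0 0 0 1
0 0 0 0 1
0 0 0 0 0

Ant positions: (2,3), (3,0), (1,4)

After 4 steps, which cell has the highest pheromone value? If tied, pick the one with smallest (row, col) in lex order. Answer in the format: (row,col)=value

Step 1: ant0:(2,3)->E->(2,4) | ant1:(3,0)->N->(2,0) | ant2:(1,4)->S->(2,4)
  grid max=4 at (2,4)
Step 2: ant0:(2,4)->N->(1,4) | ant1:(2,0)->N->(1,0) | ant2:(2,4)->N->(1,4)
  grid max=3 at (1,4)
Step 3: ant0:(1,4)->S->(2,4) | ant1:(1,0)->N->(0,0) | ant2:(1,4)->S->(2,4)
  grid max=6 at (2,4)
Step 4: ant0:(2,4)->N->(1,4) | ant1:(0,0)->E->(0,1) | ant2:(2,4)->N->(1,4)
  grid max=5 at (1,4)
Final grid:
  0 1 0 0 0
  0 0 0 0 5
  0 0 0 0 5
  0 0 0 0 0
Max pheromone 5 at (1,4)

Answer: (1,4)=5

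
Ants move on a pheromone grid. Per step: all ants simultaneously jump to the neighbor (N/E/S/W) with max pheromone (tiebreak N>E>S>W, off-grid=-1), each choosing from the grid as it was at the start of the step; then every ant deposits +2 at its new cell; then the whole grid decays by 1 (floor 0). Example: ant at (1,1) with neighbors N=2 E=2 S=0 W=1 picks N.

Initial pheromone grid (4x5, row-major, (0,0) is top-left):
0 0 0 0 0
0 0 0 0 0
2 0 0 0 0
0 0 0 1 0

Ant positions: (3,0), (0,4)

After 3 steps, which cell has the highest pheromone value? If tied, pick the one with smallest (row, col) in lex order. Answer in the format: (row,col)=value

Answer: (2,0)=3

Derivation:
Step 1: ant0:(3,0)->N->(2,0) | ant1:(0,4)->S->(1,4)
  grid max=3 at (2,0)
Step 2: ant0:(2,0)->N->(1,0) | ant1:(1,4)->N->(0,4)
  grid max=2 at (2,0)
Step 3: ant0:(1,0)->S->(2,0) | ant1:(0,4)->S->(1,4)
  grid max=3 at (2,0)
Final grid:
  0 0 0 0 0
  0 0 0 0 1
  3 0 0 0 0
  0 0 0 0 0
Max pheromone 3 at (2,0)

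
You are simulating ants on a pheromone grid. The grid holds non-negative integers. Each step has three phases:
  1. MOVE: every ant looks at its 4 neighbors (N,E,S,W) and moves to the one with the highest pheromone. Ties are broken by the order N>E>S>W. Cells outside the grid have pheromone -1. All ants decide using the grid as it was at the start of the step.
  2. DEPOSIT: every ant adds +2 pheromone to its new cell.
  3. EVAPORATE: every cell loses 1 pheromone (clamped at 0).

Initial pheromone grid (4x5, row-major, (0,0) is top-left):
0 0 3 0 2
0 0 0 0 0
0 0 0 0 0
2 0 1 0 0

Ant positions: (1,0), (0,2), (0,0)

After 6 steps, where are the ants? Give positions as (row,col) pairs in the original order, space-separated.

Step 1: ant0:(1,0)->N->(0,0) | ant1:(0,2)->E->(0,3) | ant2:(0,0)->E->(0,1)
  grid max=2 at (0,2)
Step 2: ant0:(0,0)->E->(0,1) | ant1:(0,3)->W->(0,2) | ant2:(0,1)->E->(0,2)
  grid max=5 at (0,2)
Step 3: ant0:(0,1)->E->(0,2) | ant1:(0,2)->W->(0,1) | ant2:(0,2)->W->(0,1)
  grid max=6 at (0,2)
Step 4: ant0:(0,2)->W->(0,1) | ant1:(0,1)->E->(0,2) | ant2:(0,1)->E->(0,2)
  grid max=9 at (0,2)
Step 5: ant0:(0,1)->E->(0,2) | ant1:(0,2)->W->(0,1) | ant2:(0,2)->W->(0,1)
  grid max=10 at (0,2)
Step 6: ant0:(0,2)->W->(0,1) | ant1:(0,1)->E->(0,2) | ant2:(0,1)->E->(0,2)
  grid max=13 at (0,2)

(0,1) (0,2) (0,2)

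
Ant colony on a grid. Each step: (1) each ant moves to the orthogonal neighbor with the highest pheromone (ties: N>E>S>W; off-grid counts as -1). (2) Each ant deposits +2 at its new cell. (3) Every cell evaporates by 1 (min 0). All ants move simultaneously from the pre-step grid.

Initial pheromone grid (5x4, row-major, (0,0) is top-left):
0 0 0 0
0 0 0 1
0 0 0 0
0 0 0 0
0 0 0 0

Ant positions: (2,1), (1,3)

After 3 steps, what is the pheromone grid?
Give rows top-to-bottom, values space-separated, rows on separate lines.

After step 1: ants at (1,1),(0,3)
  0 0 0 1
  0 1 0 0
  0 0 0 0
  0 0 0 0
  0 0 0 0
After step 2: ants at (0,1),(1,3)
  0 1 0 0
  0 0 0 1
  0 0 0 0
  0 0 0 0
  0 0 0 0
After step 3: ants at (0,2),(0,3)
  0 0 1 1
  0 0 0 0
  0 0 0 0
  0 0 0 0
  0 0 0 0

0 0 1 1
0 0 0 0
0 0 0 0
0 0 0 0
0 0 0 0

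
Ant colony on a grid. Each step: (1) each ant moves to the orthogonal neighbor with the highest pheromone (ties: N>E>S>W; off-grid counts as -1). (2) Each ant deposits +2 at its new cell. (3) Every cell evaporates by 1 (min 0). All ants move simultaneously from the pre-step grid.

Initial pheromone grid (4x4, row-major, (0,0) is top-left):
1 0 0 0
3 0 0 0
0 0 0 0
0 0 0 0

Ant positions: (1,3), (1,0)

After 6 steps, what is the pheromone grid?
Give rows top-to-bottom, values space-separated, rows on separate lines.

After step 1: ants at (0,3),(0,0)
  2 0 0 1
  2 0 0 0
  0 0 0 0
  0 0 0 0
After step 2: ants at (1,3),(1,0)
  1 0 0 0
  3 0 0 1
  0 0 0 0
  0 0 0 0
After step 3: ants at (0,3),(0,0)
  2 0 0 1
  2 0 0 0
  0 0 0 0
  0 0 0 0
After step 4: ants at (1,3),(1,0)
  1 0 0 0
  3 0 0 1
  0 0 0 0
  0 0 0 0
After step 5: ants at (0,3),(0,0)
  2 0 0 1
  2 0 0 0
  0 0 0 0
  0 0 0 0
After step 6: ants at (1,3),(1,0)
  1 0 0 0
  3 0 0 1
  0 0 0 0
  0 0 0 0

1 0 0 0
3 0 0 1
0 0 0 0
0 0 0 0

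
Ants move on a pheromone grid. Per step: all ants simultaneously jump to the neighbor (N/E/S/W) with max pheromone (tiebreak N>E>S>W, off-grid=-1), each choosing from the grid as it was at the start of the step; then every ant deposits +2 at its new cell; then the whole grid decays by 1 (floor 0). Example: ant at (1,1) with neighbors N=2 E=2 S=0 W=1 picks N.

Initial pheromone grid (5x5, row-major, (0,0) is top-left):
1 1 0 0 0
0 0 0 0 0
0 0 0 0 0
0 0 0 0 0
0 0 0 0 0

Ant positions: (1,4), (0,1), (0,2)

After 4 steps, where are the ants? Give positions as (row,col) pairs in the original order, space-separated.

Step 1: ant0:(1,4)->N->(0,4) | ant1:(0,1)->W->(0,0) | ant2:(0,2)->W->(0,1)
  grid max=2 at (0,0)
Step 2: ant0:(0,4)->S->(1,4) | ant1:(0,0)->E->(0,1) | ant2:(0,1)->W->(0,0)
  grid max=3 at (0,0)
Step 3: ant0:(1,4)->N->(0,4) | ant1:(0,1)->W->(0,0) | ant2:(0,0)->E->(0,1)
  grid max=4 at (0,0)
Step 4: ant0:(0,4)->S->(1,4) | ant1:(0,0)->E->(0,1) | ant2:(0,1)->W->(0,0)
  grid max=5 at (0,0)

(1,4) (0,1) (0,0)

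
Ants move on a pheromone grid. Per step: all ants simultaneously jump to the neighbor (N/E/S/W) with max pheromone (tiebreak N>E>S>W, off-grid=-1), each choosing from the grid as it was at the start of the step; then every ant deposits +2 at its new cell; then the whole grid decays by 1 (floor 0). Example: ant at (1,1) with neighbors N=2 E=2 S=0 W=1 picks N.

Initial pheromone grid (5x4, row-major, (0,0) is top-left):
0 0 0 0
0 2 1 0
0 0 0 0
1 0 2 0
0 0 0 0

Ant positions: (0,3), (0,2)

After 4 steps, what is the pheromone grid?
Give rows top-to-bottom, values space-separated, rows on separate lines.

After step 1: ants at (1,3),(1,2)
  0 0 0 0
  0 1 2 1
  0 0 0 0
  0 0 1 0
  0 0 0 0
After step 2: ants at (1,2),(1,3)
  0 0 0 0
  0 0 3 2
  0 0 0 0
  0 0 0 0
  0 0 0 0
After step 3: ants at (1,3),(1,2)
  0 0 0 0
  0 0 4 3
  0 0 0 0
  0 0 0 0
  0 0 0 0
After step 4: ants at (1,2),(1,3)
  0 0 0 0
  0 0 5 4
  0 0 0 0
  0 0 0 0
  0 0 0 0

0 0 0 0
0 0 5 4
0 0 0 0
0 0 0 0
0 0 0 0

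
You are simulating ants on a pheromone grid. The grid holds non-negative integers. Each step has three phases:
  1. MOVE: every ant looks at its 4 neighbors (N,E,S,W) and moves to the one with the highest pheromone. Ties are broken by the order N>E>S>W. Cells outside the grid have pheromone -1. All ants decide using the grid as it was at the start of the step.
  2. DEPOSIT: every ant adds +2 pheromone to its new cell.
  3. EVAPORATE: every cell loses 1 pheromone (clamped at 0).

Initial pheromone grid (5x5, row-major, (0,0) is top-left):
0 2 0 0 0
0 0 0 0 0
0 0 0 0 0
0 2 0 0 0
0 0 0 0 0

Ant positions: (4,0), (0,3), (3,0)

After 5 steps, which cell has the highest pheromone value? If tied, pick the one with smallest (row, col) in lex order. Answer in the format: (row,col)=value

Step 1: ant0:(4,0)->N->(3,0) | ant1:(0,3)->E->(0,4) | ant2:(3,0)->E->(3,1)
  grid max=3 at (3,1)
Step 2: ant0:(3,0)->E->(3,1) | ant1:(0,4)->S->(1,4) | ant2:(3,1)->W->(3,0)
  grid max=4 at (3,1)
Step 3: ant0:(3,1)->W->(3,0) | ant1:(1,4)->N->(0,4) | ant2:(3,0)->E->(3,1)
  grid max=5 at (3,1)
Step 4: ant0:(3,0)->E->(3,1) | ant1:(0,4)->S->(1,4) | ant2:(3,1)->W->(3,0)
  grid max=6 at (3,1)
Step 5: ant0:(3,1)->W->(3,0) | ant1:(1,4)->N->(0,4) | ant2:(3,0)->E->(3,1)
  grid max=7 at (3,1)
Final grid:
  0 0 0 0 1
  0 0 0 0 0
  0 0 0 0 0
  5 7 0 0 0
  0 0 0 0 0
Max pheromone 7 at (3,1)

Answer: (3,1)=7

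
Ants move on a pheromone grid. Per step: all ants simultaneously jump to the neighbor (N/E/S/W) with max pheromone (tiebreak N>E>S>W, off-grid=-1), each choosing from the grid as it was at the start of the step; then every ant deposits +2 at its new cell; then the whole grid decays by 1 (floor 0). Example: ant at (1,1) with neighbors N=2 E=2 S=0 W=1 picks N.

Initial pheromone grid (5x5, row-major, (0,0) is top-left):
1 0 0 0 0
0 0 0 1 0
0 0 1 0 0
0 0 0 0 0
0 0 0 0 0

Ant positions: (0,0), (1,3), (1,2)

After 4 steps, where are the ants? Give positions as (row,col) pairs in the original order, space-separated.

Step 1: ant0:(0,0)->E->(0,1) | ant1:(1,3)->N->(0,3) | ant2:(1,2)->E->(1,3)
  grid max=2 at (1,3)
Step 2: ant0:(0,1)->E->(0,2) | ant1:(0,3)->S->(1,3) | ant2:(1,3)->N->(0,3)
  grid max=3 at (1,3)
Step 3: ant0:(0,2)->E->(0,3) | ant1:(1,3)->N->(0,3) | ant2:(0,3)->S->(1,3)
  grid max=5 at (0,3)
Step 4: ant0:(0,3)->S->(1,3) | ant1:(0,3)->S->(1,3) | ant2:(1,3)->N->(0,3)
  grid max=7 at (1,3)

(1,3) (1,3) (0,3)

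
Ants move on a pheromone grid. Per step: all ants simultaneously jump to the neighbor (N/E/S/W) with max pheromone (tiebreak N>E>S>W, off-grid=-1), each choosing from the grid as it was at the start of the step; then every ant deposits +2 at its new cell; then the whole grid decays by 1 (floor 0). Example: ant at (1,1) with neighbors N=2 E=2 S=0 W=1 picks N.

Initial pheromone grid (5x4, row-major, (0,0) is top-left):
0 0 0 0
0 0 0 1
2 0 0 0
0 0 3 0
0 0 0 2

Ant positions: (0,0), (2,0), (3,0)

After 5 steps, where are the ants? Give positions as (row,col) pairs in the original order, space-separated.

Step 1: ant0:(0,0)->E->(0,1) | ant1:(2,0)->N->(1,0) | ant2:(3,0)->N->(2,0)
  grid max=3 at (2,0)
Step 2: ant0:(0,1)->E->(0,2) | ant1:(1,0)->S->(2,0) | ant2:(2,0)->N->(1,0)
  grid max=4 at (2,0)
Step 3: ant0:(0,2)->E->(0,3) | ant1:(2,0)->N->(1,0) | ant2:(1,0)->S->(2,0)
  grid max=5 at (2,0)
Step 4: ant0:(0,3)->S->(1,3) | ant1:(1,0)->S->(2,0) | ant2:(2,0)->N->(1,0)
  grid max=6 at (2,0)
Step 5: ant0:(1,3)->N->(0,3) | ant1:(2,0)->N->(1,0) | ant2:(1,0)->S->(2,0)
  grid max=7 at (2,0)

(0,3) (1,0) (2,0)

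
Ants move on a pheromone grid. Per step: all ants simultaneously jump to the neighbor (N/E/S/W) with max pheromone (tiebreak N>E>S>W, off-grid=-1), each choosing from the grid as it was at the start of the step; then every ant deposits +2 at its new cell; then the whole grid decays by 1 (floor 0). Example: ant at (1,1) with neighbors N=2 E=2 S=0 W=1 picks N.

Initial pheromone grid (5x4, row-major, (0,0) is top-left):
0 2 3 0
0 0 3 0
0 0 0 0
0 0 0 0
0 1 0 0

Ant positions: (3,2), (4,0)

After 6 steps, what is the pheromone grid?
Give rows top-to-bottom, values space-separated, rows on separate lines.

After step 1: ants at (2,2),(4,1)
  0 1 2 0
  0 0 2 0
  0 0 1 0
  0 0 0 0
  0 2 0 0
After step 2: ants at (1,2),(3,1)
  0 0 1 0
  0 0 3 0
  0 0 0 0
  0 1 0 0
  0 1 0 0
After step 3: ants at (0,2),(4,1)
  0 0 2 0
  0 0 2 0
  0 0 0 0
  0 0 0 0
  0 2 0 0
After step 4: ants at (1,2),(3,1)
  0 0 1 0
  0 0 3 0
  0 0 0 0
  0 1 0 0
  0 1 0 0
After step 5: ants at (0,2),(4,1)
  0 0 2 0
  0 0 2 0
  0 0 0 0
  0 0 0 0
  0 2 0 0
After step 6: ants at (1,2),(3,1)
  0 0 1 0
  0 0 3 0
  0 0 0 0
  0 1 0 0
  0 1 0 0

0 0 1 0
0 0 3 0
0 0 0 0
0 1 0 0
0 1 0 0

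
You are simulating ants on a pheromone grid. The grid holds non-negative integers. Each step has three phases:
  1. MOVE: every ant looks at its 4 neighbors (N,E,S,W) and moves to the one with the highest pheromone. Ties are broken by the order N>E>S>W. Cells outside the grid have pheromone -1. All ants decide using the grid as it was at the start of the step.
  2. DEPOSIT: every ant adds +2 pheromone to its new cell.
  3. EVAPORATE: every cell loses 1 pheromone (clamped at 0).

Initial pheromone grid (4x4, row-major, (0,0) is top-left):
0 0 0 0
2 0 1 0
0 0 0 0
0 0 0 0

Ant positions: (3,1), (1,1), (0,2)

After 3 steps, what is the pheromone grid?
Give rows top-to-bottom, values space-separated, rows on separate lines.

After step 1: ants at (2,1),(1,0),(1,2)
  0 0 0 0
  3 0 2 0
  0 1 0 0
  0 0 0 0
After step 2: ants at (1,1),(0,0),(0,2)
  1 0 1 0
  2 1 1 0
  0 0 0 0
  0 0 0 0
After step 3: ants at (1,0),(1,0),(1,2)
  0 0 0 0
  5 0 2 0
  0 0 0 0
  0 0 0 0

0 0 0 0
5 0 2 0
0 0 0 0
0 0 0 0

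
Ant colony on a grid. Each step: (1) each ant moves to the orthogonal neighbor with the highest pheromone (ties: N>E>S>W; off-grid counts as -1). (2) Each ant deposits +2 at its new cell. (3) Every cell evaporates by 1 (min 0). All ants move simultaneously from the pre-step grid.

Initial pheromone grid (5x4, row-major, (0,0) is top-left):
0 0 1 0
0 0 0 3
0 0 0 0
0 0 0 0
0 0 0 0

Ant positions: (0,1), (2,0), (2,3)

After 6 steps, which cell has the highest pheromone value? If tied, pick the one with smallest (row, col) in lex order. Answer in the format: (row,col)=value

Answer: (0,3)=9

Derivation:
Step 1: ant0:(0,1)->E->(0,2) | ant1:(2,0)->N->(1,0) | ant2:(2,3)->N->(1,3)
  grid max=4 at (1,3)
Step 2: ant0:(0,2)->E->(0,3) | ant1:(1,0)->N->(0,0) | ant2:(1,3)->N->(0,3)
  grid max=3 at (0,3)
Step 3: ant0:(0,3)->S->(1,3) | ant1:(0,0)->E->(0,1) | ant2:(0,3)->S->(1,3)
  grid max=6 at (1,3)
Step 4: ant0:(1,3)->N->(0,3) | ant1:(0,1)->E->(0,2) | ant2:(1,3)->N->(0,3)
  grid max=5 at (0,3)
Step 5: ant0:(0,3)->S->(1,3) | ant1:(0,2)->E->(0,3) | ant2:(0,3)->S->(1,3)
  grid max=8 at (1,3)
Step 6: ant0:(1,3)->N->(0,3) | ant1:(0,3)->S->(1,3) | ant2:(1,3)->N->(0,3)
  grid max=9 at (0,3)
Final grid:
  0 0 0 9
  0 0 0 9
  0 0 0 0
  0 0 0 0
  0 0 0 0
Max pheromone 9 at (0,3)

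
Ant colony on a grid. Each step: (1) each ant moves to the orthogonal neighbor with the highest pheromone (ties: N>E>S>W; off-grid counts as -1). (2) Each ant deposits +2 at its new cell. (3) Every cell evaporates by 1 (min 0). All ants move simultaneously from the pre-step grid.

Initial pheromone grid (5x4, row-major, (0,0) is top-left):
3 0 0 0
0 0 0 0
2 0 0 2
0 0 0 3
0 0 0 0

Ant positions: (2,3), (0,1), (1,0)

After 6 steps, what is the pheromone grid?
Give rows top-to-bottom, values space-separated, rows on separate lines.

After step 1: ants at (3,3),(0,0),(0,0)
  6 0 0 0
  0 0 0 0
  1 0 0 1
  0 0 0 4
  0 0 0 0
After step 2: ants at (2,3),(0,1),(0,1)
  5 3 0 0
  0 0 0 0
  0 0 0 2
  0 0 0 3
  0 0 0 0
After step 3: ants at (3,3),(0,0),(0,0)
  8 2 0 0
  0 0 0 0
  0 0 0 1
  0 0 0 4
  0 0 0 0
After step 4: ants at (2,3),(0,1),(0,1)
  7 5 0 0
  0 0 0 0
  0 0 0 2
  0 0 0 3
  0 0 0 0
After step 5: ants at (3,3),(0,0),(0,0)
  10 4 0 0
  0 0 0 0
  0 0 0 1
  0 0 0 4
  0 0 0 0
After step 6: ants at (2,3),(0,1),(0,1)
  9 7 0 0
  0 0 0 0
  0 0 0 2
  0 0 0 3
  0 0 0 0

9 7 0 0
0 0 0 0
0 0 0 2
0 0 0 3
0 0 0 0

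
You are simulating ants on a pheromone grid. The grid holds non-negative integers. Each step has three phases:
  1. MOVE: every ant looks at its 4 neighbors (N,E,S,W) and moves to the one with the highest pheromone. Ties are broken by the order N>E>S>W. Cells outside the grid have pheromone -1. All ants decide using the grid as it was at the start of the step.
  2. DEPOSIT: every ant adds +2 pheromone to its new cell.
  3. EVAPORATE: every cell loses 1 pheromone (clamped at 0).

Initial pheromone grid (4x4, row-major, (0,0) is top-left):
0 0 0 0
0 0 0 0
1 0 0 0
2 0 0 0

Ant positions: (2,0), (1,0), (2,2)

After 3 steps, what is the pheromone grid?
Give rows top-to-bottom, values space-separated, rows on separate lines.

After step 1: ants at (3,0),(2,0),(1,2)
  0 0 0 0
  0 0 1 0
  2 0 0 0
  3 0 0 0
After step 2: ants at (2,0),(3,0),(0,2)
  0 0 1 0
  0 0 0 0
  3 0 0 0
  4 0 0 0
After step 3: ants at (3,0),(2,0),(0,3)
  0 0 0 1
  0 0 0 0
  4 0 0 0
  5 0 0 0

0 0 0 1
0 0 0 0
4 0 0 0
5 0 0 0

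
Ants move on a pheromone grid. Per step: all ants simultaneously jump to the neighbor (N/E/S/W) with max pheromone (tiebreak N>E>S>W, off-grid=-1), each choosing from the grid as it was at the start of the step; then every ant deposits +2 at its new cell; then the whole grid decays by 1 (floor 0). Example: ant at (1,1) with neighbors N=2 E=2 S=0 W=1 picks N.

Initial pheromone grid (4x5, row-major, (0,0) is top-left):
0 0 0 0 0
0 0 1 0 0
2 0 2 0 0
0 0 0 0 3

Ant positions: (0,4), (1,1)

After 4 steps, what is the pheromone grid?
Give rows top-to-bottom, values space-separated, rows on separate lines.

After step 1: ants at (1,4),(1,2)
  0 0 0 0 0
  0 0 2 0 1
  1 0 1 0 0
  0 0 0 0 2
After step 2: ants at (0,4),(2,2)
  0 0 0 0 1
  0 0 1 0 0
  0 0 2 0 0
  0 0 0 0 1
After step 3: ants at (1,4),(1,2)
  0 0 0 0 0
  0 0 2 0 1
  0 0 1 0 0
  0 0 0 0 0
After step 4: ants at (0,4),(2,2)
  0 0 0 0 1
  0 0 1 0 0
  0 0 2 0 0
  0 0 0 0 0

0 0 0 0 1
0 0 1 0 0
0 0 2 0 0
0 0 0 0 0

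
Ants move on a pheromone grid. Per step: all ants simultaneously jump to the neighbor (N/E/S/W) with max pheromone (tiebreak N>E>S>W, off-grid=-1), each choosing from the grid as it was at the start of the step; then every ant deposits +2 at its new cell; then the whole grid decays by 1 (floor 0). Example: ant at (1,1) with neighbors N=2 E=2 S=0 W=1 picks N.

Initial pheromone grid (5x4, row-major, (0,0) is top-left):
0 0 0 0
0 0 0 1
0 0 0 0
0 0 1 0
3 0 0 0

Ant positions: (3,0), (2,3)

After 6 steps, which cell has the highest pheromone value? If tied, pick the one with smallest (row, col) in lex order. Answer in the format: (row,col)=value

Step 1: ant0:(3,0)->S->(4,0) | ant1:(2,3)->N->(1,3)
  grid max=4 at (4,0)
Step 2: ant0:(4,0)->N->(3,0) | ant1:(1,3)->N->(0,3)
  grid max=3 at (4,0)
Step 3: ant0:(3,0)->S->(4,0) | ant1:(0,3)->S->(1,3)
  grid max=4 at (4,0)
Step 4: ant0:(4,0)->N->(3,0) | ant1:(1,3)->N->(0,3)
  grid max=3 at (4,0)
Step 5: ant0:(3,0)->S->(4,0) | ant1:(0,3)->S->(1,3)
  grid max=4 at (4,0)
Step 6: ant0:(4,0)->N->(3,0) | ant1:(1,3)->N->(0,3)
  grid max=3 at (4,0)
Final grid:
  0 0 0 1
  0 0 0 1
  0 0 0 0
  1 0 0 0
  3 0 0 0
Max pheromone 3 at (4,0)

Answer: (4,0)=3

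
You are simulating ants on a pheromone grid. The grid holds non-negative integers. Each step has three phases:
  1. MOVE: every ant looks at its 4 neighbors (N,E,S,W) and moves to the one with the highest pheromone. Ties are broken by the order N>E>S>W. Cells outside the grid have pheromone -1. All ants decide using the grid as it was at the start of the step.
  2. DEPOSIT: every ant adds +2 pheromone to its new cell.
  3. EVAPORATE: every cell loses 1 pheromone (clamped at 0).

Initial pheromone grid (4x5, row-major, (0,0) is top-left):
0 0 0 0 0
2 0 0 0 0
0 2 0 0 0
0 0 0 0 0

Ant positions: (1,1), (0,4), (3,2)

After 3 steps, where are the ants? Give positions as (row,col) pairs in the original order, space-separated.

Step 1: ant0:(1,1)->S->(2,1) | ant1:(0,4)->S->(1,4) | ant2:(3,2)->N->(2,2)
  grid max=3 at (2,1)
Step 2: ant0:(2,1)->E->(2,2) | ant1:(1,4)->N->(0,4) | ant2:(2,2)->W->(2,1)
  grid max=4 at (2,1)
Step 3: ant0:(2,2)->W->(2,1) | ant1:(0,4)->S->(1,4) | ant2:(2,1)->E->(2,2)
  grid max=5 at (2,1)

(2,1) (1,4) (2,2)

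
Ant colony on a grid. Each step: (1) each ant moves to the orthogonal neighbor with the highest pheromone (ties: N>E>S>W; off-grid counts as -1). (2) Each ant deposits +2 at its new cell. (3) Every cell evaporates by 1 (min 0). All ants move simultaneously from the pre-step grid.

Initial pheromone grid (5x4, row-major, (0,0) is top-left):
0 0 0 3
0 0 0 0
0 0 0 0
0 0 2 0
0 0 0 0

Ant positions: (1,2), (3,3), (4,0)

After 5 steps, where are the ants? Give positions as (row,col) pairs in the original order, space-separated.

Step 1: ant0:(1,2)->N->(0,2) | ant1:(3,3)->W->(3,2) | ant2:(4,0)->N->(3,0)
  grid max=3 at (3,2)
Step 2: ant0:(0,2)->E->(0,3) | ant1:(3,2)->N->(2,2) | ant2:(3,0)->N->(2,0)
  grid max=3 at (0,3)
Step 3: ant0:(0,3)->S->(1,3) | ant1:(2,2)->S->(3,2) | ant2:(2,0)->N->(1,0)
  grid max=3 at (3,2)
Step 4: ant0:(1,3)->N->(0,3) | ant1:(3,2)->N->(2,2) | ant2:(1,0)->N->(0,0)
  grid max=3 at (0,3)
Step 5: ant0:(0,3)->S->(1,3) | ant1:(2,2)->S->(3,2) | ant2:(0,0)->E->(0,1)
  grid max=3 at (3,2)

(1,3) (3,2) (0,1)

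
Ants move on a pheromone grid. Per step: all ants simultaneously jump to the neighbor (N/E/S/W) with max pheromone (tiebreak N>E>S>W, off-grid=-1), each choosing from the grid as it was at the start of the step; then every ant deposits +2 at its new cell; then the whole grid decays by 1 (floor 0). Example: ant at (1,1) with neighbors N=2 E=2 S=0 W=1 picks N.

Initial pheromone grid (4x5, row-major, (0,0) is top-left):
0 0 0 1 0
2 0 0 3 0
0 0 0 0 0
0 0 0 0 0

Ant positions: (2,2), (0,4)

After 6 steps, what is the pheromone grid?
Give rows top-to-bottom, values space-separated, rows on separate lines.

After step 1: ants at (1,2),(0,3)
  0 0 0 2 0
  1 0 1 2 0
  0 0 0 0 0
  0 0 0 0 0
After step 2: ants at (1,3),(1,3)
  0 0 0 1 0
  0 0 0 5 0
  0 0 0 0 0
  0 0 0 0 0
After step 3: ants at (0,3),(0,3)
  0 0 0 4 0
  0 0 0 4 0
  0 0 0 0 0
  0 0 0 0 0
After step 4: ants at (1,3),(1,3)
  0 0 0 3 0
  0 0 0 7 0
  0 0 0 0 0
  0 0 0 0 0
After step 5: ants at (0,3),(0,3)
  0 0 0 6 0
  0 0 0 6 0
  0 0 0 0 0
  0 0 0 0 0
After step 6: ants at (1,3),(1,3)
  0 0 0 5 0
  0 0 0 9 0
  0 0 0 0 0
  0 0 0 0 0

0 0 0 5 0
0 0 0 9 0
0 0 0 0 0
0 0 0 0 0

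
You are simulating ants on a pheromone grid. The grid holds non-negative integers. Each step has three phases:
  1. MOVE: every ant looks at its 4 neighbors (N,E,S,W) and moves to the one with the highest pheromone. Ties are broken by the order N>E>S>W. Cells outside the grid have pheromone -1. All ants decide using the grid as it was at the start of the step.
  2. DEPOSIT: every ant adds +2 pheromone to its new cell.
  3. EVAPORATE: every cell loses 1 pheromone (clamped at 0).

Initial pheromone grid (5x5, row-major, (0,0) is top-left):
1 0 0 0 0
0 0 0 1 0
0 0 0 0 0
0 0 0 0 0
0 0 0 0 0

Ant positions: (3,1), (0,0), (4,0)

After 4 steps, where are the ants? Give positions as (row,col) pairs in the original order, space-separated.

Step 1: ant0:(3,1)->N->(2,1) | ant1:(0,0)->E->(0,1) | ant2:(4,0)->N->(3,0)
  grid max=1 at (0,1)
Step 2: ant0:(2,1)->N->(1,1) | ant1:(0,1)->E->(0,2) | ant2:(3,0)->N->(2,0)
  grid max=1 at (0,2)
Step 3: ant0:(1,1)->N->(0,1) | ant1:(0,2)->E->(0,3) | ant2:(2,0)->N->(1,0)
  grid max=1 at (0,1)
Step 4: ant0:(0,1)->E->(0,2) | ant1:(0,3)->E->(0,4) | ant2:(1,0)->N->(0,0)
  grid max=1 at (0,0)

(0,2) (0,4) (0,0)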